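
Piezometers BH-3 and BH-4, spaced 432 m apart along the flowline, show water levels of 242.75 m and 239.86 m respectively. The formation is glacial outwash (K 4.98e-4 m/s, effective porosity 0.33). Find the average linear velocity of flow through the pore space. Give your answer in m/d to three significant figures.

0.872 m/d

Hydraulic gradient i = (242.75 − 239.86) / 432 = 2.89 / 432 = 0.006690
K = 4.98e-4 m/s × 86400 s/d = 43.03 m/d
Darcy flux q = K·i = 43.03 × 0.006690 = 0.2878 m/d
v = Ki/n = 43.03·0.006690/0.33 = 0.8723 m/d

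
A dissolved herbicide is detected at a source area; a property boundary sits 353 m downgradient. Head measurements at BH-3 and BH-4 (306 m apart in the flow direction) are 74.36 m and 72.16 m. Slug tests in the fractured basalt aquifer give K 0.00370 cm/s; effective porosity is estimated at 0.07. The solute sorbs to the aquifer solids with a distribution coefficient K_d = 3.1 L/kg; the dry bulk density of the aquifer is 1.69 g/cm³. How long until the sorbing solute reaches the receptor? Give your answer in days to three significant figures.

Hydraulic gradient i = (74.36 − 72.16) / 306 = 2.20 / 306 = 0.007190
K = 0.00370 cm/s × 864 = 3.197 m/d
q = Ki = 3.197 × 0.007190 = 0.02298 m/d
Seepage velocity v = q / n = 0.02298 / 0.07 = 0.3283 m/d
Retardation R = 1 + ρ_b·K_d/n = 1 + 1.69×3.1/0.07 = 75.84
Contaminant velocity v_c = v/R = 0.3283/75.84 = 0.004329 m/d
t = L/v_c = 353/0.004329 = 81540 d

81500 days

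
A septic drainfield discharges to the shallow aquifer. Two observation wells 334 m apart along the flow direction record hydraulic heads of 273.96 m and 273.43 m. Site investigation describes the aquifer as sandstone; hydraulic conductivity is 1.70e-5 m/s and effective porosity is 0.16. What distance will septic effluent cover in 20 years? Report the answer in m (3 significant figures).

106 m

Hydraulic gradient i = (273.96 − 273.43) / 334 = 0.53 / 334 = 0.001587
K = 1.70e-5 m/s × 86400 s/d = 1.469 m/d
Specific discharge q = 1.469 × 0.001587 = 0.002331 m/d
Average linear velocity = 0.002331 / 0.16 = 0.01457 m/d
T = 20 yr × 365 = 7300 d
L = v × T = 0.01457 × 7300 = 106.3 m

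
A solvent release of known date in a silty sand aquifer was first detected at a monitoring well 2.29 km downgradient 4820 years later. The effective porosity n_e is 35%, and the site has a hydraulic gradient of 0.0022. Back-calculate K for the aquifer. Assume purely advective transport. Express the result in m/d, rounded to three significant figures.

t = 4820 years = 1.759e6 d
L = 2.29 km = 2290 m
v = L / t = 2290 / 1.759e6 = 0.001302 m/d
K = v · n / i = 0.001302 × 0.35 / 0.0022 = 0.207 m/d

0.207 m/d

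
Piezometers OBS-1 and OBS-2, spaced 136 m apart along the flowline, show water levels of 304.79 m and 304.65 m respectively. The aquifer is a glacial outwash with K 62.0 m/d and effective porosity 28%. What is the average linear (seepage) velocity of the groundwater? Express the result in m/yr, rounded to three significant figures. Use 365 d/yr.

Hydraulic gradient i = (304.79 − 304.65) / 136 = 0.14 / 136 = 0.001029
Darcy flux q = K·i = 62.0 × 0.001029 = 0.06382 m/d
Average linear velocity = 0.06382 / 0.28 = 0.2279 m/d
   = 0.2279 × 365 = 83.2 m/yr

83.2 m/yr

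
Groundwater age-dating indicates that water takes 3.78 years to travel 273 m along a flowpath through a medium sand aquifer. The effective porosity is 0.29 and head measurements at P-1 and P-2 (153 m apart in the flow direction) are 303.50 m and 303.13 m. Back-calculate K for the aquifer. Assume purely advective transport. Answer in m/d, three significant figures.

Hydraulic gradient i = (303.50 − 303.13) / 153 = 0.37 / 153 = 0.002418
t = 3.78 years = 1380 d
v = L / t = 273 / 1380 = 0.1979 m/d
K = v · n / i = 0.1979 × 0.29 / 0.002418 = 23.7 m/d

23.7 m/d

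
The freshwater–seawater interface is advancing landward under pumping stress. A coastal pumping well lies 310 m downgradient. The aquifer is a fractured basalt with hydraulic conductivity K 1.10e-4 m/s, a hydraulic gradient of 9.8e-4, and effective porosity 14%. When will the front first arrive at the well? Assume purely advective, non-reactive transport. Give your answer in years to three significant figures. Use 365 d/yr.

K = 1.10e-4 m/s × 86400 s/d = 9.504 m/d
Darcy flux q = K·i = 9.504 × 9.8e-4 = 0.009314 m/d
v_s = q/n_e = 0.009314/0.14 = 0.06653 m/d
t = L / v = 310 / 0.06653 = 4660 d
   = 4660 / 365 = 12.8 yr

12.8 years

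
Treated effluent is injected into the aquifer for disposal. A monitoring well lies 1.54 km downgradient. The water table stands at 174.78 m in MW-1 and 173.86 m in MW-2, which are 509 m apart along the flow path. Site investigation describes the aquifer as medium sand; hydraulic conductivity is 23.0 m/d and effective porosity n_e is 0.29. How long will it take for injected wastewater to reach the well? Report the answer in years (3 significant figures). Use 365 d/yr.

Hydraulic gradient i = (174.78 − 173.86) / 509 = 0.92 / 509 = 0.001807
Specific discharge q = 23.0 × 0.001807 = 0.04157 m/d
Average linear velocity = 0.04157 / 0.29 = 0.1434 m/d
L = 1.54 km = 1540 m
t = L / v = 1540 / 0.1434 = 10740 d
   = 10740 / 365 = 29.4 yr

29.4 years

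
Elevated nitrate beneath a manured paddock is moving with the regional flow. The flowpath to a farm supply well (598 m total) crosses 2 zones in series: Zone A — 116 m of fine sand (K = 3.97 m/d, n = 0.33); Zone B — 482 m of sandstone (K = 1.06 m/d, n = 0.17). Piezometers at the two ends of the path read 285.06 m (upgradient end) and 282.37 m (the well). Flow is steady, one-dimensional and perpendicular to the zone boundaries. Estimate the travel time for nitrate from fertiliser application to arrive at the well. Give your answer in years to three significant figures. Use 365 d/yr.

59.3 years

Total head drop ΔH = 285.06 − 282.37 = 2.69 m
Continuity: the same q passes through each zone, so ΔH = q·Σ(L_j/K_j) — the zones act as resistances in series.
Σ(L/K) = 116/3.97 + 482/1.06 = 29.22 + 454.7 = 483.9 d
q = ΔH / Σ(L/K) = 2.69 / 483.9 = 0.005559 m/d (same in every zone)
Zone A: v = q/n = 0.005559/0.33 = 0.01684 m/d → t_A = 116/0.01684 = 6887 d
Zone B: v = q/n = 0.005559/0.17 = 0.03270 m/d → t_B = 482/0.03270 = 14740 d
Total t = 6887 + 14740 = 21630 d
   = 21630 / 365 = 59.3 yr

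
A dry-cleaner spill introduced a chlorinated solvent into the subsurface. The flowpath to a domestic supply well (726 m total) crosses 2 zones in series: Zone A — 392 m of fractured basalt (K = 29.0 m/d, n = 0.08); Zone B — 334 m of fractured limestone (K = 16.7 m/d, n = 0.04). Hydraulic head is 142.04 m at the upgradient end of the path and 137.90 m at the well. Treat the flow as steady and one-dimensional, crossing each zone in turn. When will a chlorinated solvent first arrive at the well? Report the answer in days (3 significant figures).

Total head drop ΔH = 142.04 − 137.90 = 4.14 m
Steady 1-D flow in series ⇒ the Darcy flux q is identical in every zone and the zone head losses add (resistances L/K in series).
Σ(L/K) = 392/29.0 + 334/16.7 = 13.52 + 20.00 = 33.52 d
q = ΔH / Σ(L/K) = 4.14 / 33.52 = 0.1235 m/d (same in every zone)
Zone A: v = q/n = 0.1235/0.08 = 1.544 m/d → t_A = 392/1.544 = 253.9 d
Zone B: v = q/n = 0.1235/0.04 = 3.088 m/d → t_B = 334/3.088 = 108.2 d
Total t = 253.9 + 108.2 = 362.1 d

362 days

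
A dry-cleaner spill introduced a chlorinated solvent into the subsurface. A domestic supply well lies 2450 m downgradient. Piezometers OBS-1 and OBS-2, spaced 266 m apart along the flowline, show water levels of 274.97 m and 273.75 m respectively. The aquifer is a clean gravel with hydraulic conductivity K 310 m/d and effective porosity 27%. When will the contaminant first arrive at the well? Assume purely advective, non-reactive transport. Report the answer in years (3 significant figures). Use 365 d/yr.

Hydraulic gradient i = (274.97 − 273.75) / 266 = 1.22 / 266 = 0.004586
Darcy flux q = K·i = 310 × 0.004586 = 1.422 m/d
Seepage velocity v = q / n = 1.422 / 0.27 = 5.266 m/d
t = L / v = 2450 / 5.266 = 465.3 d
   = 465.3 / 365 = 1.27 yr

1.27 years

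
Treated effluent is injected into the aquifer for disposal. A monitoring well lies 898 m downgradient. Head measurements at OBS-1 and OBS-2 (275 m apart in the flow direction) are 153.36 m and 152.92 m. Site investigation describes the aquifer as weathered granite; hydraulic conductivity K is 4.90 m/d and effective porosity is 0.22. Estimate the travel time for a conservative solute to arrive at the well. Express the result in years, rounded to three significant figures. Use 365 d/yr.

69.0 years

Hydraulic gradient i = (153.36 − 152.92) / 275 = 0.44 / 275 = 0.001600
Specific discharge q = 4.90 × 0.001600 = 0.007840 m/d
Seepage velocity v = q / n = 0.007840 / 0.22 = 0.03564 m/d
t = L / v = 898 / 0.03564 = 25200 d
   = 25200 / 365 = 69.0 yr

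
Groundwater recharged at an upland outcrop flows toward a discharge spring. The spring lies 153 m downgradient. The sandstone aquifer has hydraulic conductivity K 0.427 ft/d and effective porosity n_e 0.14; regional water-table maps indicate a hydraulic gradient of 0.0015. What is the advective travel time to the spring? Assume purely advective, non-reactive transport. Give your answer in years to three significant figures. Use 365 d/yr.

K = 0.427 ft/d × 0.3048 = 0.1301 m/d
Darcy flux q = K·i = 0.1301 × 0.0015 = 1.952e-4 m/d
Average linear velocity = 1.952e-4 / 0.14 = 0.001394 m/d
t = L / v = 153 / 0.001394 = 109700 d
   = 109700 / 365 = 301 yr

301 years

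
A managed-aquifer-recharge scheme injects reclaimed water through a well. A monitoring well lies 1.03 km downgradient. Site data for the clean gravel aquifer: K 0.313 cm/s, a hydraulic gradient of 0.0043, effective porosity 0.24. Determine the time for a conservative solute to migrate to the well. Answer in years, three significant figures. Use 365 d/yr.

0.582 years

K = 0.313 cm/s × 864 = 270.4 m/d
Specific discharge q = 270.4 × 0.0043 = 1.163 m/d
v = Ki/n = 270.4·0.0043/0.24 = 4.845 m/d
L = 1.03 km = 1030 m
t = L / v = 1030 / 4.845 = 212.6 d
   = 212.6 / 365 = 0.582 yr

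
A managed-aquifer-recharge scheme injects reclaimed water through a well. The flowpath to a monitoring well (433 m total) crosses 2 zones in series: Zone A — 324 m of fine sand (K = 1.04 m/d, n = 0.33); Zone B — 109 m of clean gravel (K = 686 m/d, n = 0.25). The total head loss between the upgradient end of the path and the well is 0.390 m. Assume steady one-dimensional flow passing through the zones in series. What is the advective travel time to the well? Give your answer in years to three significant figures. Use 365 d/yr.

Continuity: the same q passes through each zone, so ΔH = q·Σ(L_j/K_j) — the zones act as resistances in series.
Σ(L/K) = 324/1.04 + 109/686 = 311.5 + 0.1589 = 311.7 d
q = ΔH / Σ(L/K) = 0.390 / 311.7 = 0.001251 m/d (same in every zone)
Zone A: v = q/n = 0.001251/0.33 = 0.003792 m/d → t_A = 324/0.003792 = 85450 d
Zone B: v = q/n = 0.001251/0.25 = 0.005005 m/d → t_B = 109/0.005005 = 21780 d
Total t = 85450 + 21780 = 107200 d
   = 107200 / 365 = 294 yr

294 years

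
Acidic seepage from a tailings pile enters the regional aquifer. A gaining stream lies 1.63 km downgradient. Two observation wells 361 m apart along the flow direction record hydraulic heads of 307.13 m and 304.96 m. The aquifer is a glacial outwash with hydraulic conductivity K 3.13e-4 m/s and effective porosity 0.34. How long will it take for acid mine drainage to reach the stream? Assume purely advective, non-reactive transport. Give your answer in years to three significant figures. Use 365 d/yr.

9.34 years

Hydraulic gradient i = (307.13 − 304.96) / 361 = 2.17 / 361 = 0.006011
K = 3.13e-4 m/s × 86400 s/d = 27.04 m/d
Specific discharge q = 27.04 × 0.006011 = 0.1626 m/d
Seepage velocity v = q / n = 0.1626 / 0.34 = 0.4781 m/d
L = 1.63 km = 1630 m
t = L / v = 1630 / 0.4781 = 3409 d
   = 3409 / 365 = 9.34 yr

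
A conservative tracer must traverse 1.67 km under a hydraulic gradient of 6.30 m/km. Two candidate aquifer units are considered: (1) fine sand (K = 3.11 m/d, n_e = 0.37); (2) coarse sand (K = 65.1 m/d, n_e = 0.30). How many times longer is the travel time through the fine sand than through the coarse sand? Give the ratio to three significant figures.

25.8

Unit 1 (fine sand): v = 3.11×0.0063/0.37 = 0.05295 m/d, t = 1670/0.05295 = 31540 d
Unit 2 (coarse sand): v = 65.1×0.0063/0.30 = 1.367 m/d, t = 1670/1.367 = 1222 d
t(fine sand) / t(coarse sand) = 31540/1222 = 25.8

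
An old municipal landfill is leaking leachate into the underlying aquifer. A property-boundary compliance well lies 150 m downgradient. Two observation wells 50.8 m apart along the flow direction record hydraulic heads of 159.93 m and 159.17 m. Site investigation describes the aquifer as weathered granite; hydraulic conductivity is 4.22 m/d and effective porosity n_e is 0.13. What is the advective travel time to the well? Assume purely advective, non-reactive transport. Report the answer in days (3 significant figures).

Hydraulic gradient i = (159.93 − 159.17) / 50.8 = 0.76 / 50.8 = 0.01496
Darcy flux q = K·i = 4.22 × 0.01496 = 0.06313 m/d
v = Ki/n = 4.22·0.01496/0.13 = 0.4856 m/d
t = L / v = 150 / 0.4856 = 308.9 d

309 days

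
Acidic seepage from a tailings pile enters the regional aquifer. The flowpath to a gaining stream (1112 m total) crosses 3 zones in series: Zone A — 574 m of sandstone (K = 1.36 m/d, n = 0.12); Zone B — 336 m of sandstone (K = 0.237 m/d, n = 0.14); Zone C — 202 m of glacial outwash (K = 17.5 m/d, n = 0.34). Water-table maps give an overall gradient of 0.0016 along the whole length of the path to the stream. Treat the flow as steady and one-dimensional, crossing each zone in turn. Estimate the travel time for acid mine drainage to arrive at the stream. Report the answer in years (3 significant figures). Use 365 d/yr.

Continuity: the same q passes through each zone, so ΔH = q·Σ(L_j/K_j) — the zones act as resistances in series.
Σ(L/K) = 574/1.36 + 336/0.237 + 202/17.5 = 422.1 + 1418 + 11.54 = 1851 d
K_eq = L_total / Σ(L/K) = 1112 / 1851 = 0.6007 m/d
q = K_eq · i = 0.6007 × 0.0016 = 9.610e-4 m/d (same in every zone)
Zone A: v = q/n = 9.610e-4/0.12 = 0.008009 m/d → t_A = 574/0.008009 = 71670 d
Zone B: v = q/n = 9.610e-4/0.14 = 0.006865 m/d → t_B = 336/0.006865 = 48950 d
Zone C: v = q/n = 9.610e-4/0.34 = 0.002827 m/d → t_C = 202/0.002827 = 71460 d
Total t = 71670 + 48950 + 71460 = 192100 d
   = 192100 / 365 = 526 yr

526 years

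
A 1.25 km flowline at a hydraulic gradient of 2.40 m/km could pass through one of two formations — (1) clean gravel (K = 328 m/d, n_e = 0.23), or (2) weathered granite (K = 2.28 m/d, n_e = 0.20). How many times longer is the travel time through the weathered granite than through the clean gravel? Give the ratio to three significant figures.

Unit 1 (clean gravel): v = 328×0.0024/0.23 = 3.423 m/d, t = 1250/3.423 = 365.2 d
Unit 2 (weathered granite): v = 2.28×0.0024/0.20 = 0.02736 m/d, t = 1250/0.02736 = 45690 d
t(weathered granite) / t(clean gravel) = 45690/365.2 = 125

125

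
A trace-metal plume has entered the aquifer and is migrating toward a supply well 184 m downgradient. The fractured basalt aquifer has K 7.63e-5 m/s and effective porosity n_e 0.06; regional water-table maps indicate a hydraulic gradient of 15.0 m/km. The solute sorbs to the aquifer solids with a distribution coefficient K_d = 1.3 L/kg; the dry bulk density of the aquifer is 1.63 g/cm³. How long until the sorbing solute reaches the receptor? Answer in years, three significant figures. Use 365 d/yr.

K = 7.63e-5 m/s × 86400 s/d = 6.592 m/d
Specific discharge q = 6.592 × 0.015 = 0.09888 m/d
v = Ki/n = 6.592·0.015/0.06 = 1.648 m/d
Retardation R = 1 + ρ_b·K_d/n = 1 + 1.63×1.3/0.06 = 36.32
Contaminant velocity v_c = v/R = 1.648/36.32 = 0.04538 m/d
t = L/v_c = 184/0.04538 = 4055 d
   = 4055/365 = 11.1 yr

11.1 years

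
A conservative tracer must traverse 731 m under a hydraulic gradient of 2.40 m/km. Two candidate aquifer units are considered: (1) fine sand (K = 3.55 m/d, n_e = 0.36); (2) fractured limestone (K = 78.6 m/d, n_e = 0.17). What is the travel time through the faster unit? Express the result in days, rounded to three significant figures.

Unit 1 (fine sand): v = 3.55×0.0024/0.36 = 0.02367 m/d, t = 731/0.02367 = 30890 d
Unit 2 (fractured limestone): v = 78.6×0.0024/0.17 = 1.110 m/d, t = 731/1.110 = 658.8 d
Faster unit: t = 659 d

659 days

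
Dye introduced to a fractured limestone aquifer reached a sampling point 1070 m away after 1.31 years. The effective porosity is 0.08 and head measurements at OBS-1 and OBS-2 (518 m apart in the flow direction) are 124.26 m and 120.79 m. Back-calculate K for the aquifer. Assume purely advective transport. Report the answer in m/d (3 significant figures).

26.7 m/d

Hydraulic gradient i = (124.26 − 120.79) / 518 = 3.47 / 518 = 0.006699
t = 1.31 years = 478.2 d
v = L / t = 1070 / 478.2 = 2.238 m/d
K = v · n / i = 2.238 × 0.08 / 0.006699 = 26.7 m/d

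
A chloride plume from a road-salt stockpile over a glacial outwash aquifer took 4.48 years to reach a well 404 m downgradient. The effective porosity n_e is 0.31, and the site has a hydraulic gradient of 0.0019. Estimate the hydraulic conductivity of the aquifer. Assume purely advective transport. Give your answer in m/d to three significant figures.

t = 4.48 years = 1635 d
v = L / t = 404 / 1635 = 0.2471 m/d
K = v · n / i = 0.2471 × 0.31 / 0.0019 = 40.3 m/d

40.3 m/d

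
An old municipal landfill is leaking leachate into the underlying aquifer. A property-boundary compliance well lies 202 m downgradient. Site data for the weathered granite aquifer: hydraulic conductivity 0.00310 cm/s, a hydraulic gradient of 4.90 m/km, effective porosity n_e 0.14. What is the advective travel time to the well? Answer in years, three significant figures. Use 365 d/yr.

K = 0.00310 cm/s × 864 = 2.678 m/d
Darcy flux q = K·i = 2.678 × 0.0049 = 0.01312 m/d
v = Ki/n = 2.678·0.0049/0.14 = 0.09374 m/d
t = L / v = 202 / 0.09374 = 2155 d
   = 2155 / 365 = 5.90 yr

5.90 years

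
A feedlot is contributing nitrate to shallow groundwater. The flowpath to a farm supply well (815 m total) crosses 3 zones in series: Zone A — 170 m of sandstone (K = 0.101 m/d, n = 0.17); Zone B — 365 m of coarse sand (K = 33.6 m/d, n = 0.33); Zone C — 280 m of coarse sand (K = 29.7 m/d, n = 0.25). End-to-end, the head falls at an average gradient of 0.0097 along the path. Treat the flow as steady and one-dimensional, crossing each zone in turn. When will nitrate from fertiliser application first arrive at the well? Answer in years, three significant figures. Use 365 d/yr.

129 years

Steady 1-D flow in series ⇒ the Darcy flux q is identical in every zone and the zone head losses add (resistances L/K in series).
Σ(L/K) = 170/0.101 + 365/33.6 + 280/29.7 = 1683 + 10.86 + 9.428 = 1703 d
K_eq = L_total / Σ(L/K) = 815 / 1703 = 0.4784 m/d
q = K_eq · i = 0.4784 × 0.0097 = 0.004641 m/d (same in every zone)
Zone A: v = q/n = 0.004641/0.17 = 0.02730 m/d → t_A = 170/0.02730 = 6227 d
Zone B: v = q/n = 0.004641/0.33 = 0.01406 m/d → t_B = 365/0.01406 = 25950 d
Zone C: v = q/n = 0.004641/0.25 = 0.01856 m/d → t_C = 280/0.01856 = 15080 d
Total t = 6227 + 25950 + 15080 = 47270 d
   = 47270 / 365 = 129 yr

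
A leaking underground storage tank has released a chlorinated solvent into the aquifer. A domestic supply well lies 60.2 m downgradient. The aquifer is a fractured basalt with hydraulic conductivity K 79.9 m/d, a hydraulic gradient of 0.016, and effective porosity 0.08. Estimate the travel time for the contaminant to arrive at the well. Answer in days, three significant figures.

Specific discharge q = 79.9 × 0.016 = 1.278 m/d
Average linear velocity = 1.278 / 0.08 = 15.98 m/d
t = L / v = 60.2 / 15.98 = 3.767 d

3.77 days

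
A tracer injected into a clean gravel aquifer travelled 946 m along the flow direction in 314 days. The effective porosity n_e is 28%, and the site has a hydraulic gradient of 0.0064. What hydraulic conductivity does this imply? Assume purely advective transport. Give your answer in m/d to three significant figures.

132 m/d

v = L / t = 946 / 314 = 3.013 m/d
K = v · n / i = 3.013 × 0.28 / 0.0064 = 132 m/d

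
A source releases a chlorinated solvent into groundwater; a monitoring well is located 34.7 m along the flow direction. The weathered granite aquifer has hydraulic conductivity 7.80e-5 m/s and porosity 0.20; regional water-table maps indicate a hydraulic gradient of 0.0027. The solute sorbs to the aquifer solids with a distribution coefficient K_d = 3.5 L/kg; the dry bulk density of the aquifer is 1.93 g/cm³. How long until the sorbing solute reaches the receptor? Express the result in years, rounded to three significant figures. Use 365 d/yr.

K = 7.80e-5 m/s × 86400 s/d = 6.739 m/d
q = Ki = 6.739 × 0.0027 = 0.01820 m/d
Average linear velocity = 0.01820 / 0.20 = 0.09098 m/d
Retardation R = 1 + ρ_b·K_d/n = 1 + 1.93×3.5/0.20 = 34.78
Contaminant velocity v_c = v/R = 0.09098/34.78 = 0.002616 m/d
t = L/v_c = 34.7/0.002616 = 13260 d
   = 13260/365 = 36.3 yr

36.3 years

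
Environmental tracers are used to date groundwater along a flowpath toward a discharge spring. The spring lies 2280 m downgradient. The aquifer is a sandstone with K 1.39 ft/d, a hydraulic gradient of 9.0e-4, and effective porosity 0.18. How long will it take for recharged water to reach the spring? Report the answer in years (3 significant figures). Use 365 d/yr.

K = 1.39 ft/d × 0.3048 = 0.4237 m/d
Darcy flux q = K·i = 0.4237 × 9.0e-4 = 3.813e-4 m/d
v_s = q/n_e = 3.813e-4/0.18 = 0.002118 m/d
t = L / v = 2280 / 0.002118 = 1.076e6 d
   = 1.076e6 / 365 = 2950 yr

2950 years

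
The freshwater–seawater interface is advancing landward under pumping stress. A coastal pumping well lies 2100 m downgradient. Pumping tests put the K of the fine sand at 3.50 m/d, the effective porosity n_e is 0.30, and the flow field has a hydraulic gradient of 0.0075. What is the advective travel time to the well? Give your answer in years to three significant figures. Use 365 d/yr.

65.8 years

q = Ki = 3.50 × 0.0075 = 0.02625 m/d
v = Ki/n = 3.50·0.0075/0.30 = 0.08750 m/d
t = L / v = 2100 / 0.08750 = 24000 d
   = 24000 / 365 = 65.8 yr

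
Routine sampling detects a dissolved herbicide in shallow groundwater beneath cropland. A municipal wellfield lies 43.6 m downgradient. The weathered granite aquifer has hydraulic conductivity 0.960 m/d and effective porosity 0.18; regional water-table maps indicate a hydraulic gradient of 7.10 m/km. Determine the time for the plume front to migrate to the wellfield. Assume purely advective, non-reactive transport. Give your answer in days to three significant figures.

q = Ki = 0.960 × 0.0071 = 0.006816 m/d
v_s = q/n_e = 0.006816/0.18 = 0.03787 m/d
t = L / v = 43.6 / 0.03787 = 1151 d

1150 days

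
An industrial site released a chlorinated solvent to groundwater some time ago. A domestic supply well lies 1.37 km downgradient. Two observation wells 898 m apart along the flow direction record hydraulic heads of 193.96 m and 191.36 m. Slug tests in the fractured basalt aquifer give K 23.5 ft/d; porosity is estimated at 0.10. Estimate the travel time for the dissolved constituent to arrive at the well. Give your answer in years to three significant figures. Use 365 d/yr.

Hydraulic gradient i = (193.96 − 191.36) / 898 = 2.60 / 898 = 0.002895
K = 23.5 ft/d × 0.3048 = 7.163 m/d
Specific discharge q = 7.163 × 0.002895 = 0.02074 m/d
v = Ki/n = 7.163·0.002895/0.10 = 0.2074 m/d
L = 1.37 km = 1370 m
t = L / v = 1370 / 0.2074 = 6606 d
   = 6606 / 365 = 18.1 yr

18.1 years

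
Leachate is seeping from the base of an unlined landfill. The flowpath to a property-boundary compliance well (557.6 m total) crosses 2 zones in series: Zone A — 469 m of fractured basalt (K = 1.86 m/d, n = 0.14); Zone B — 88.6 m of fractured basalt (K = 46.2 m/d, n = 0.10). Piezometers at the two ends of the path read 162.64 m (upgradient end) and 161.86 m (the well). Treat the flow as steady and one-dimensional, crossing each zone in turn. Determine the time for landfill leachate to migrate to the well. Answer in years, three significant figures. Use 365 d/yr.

66.5 years

Total head drop ΔH = 162.64 − 161.86 = 0.78 m
Continuity: the same q passes through each zone, so ΔH = q·Σ(L_j/K_j) — the zones act as resistances in series.
Σ(L/K) = 469/1.86 + 88.6/46.2 = 252.2 + 1.918 = 254.1 d
q = ΔH / Σ(L/K) = 0.78 / 254.1 = 0.003070 m/d (same in every zone)
Zone A: v = q/n = 0.003070/0.14 = 0.02193 m/d → t_A = 469/0.02193 = 21390 d
Zone B: v = q/n = 0.003070/0.10 = 0.03070 m/d → t_B = 88.6/0.03070 = 2886 d
Total t = 21390 + 2886 = 24270 d
   = 24270 / 365 = 66.5 yr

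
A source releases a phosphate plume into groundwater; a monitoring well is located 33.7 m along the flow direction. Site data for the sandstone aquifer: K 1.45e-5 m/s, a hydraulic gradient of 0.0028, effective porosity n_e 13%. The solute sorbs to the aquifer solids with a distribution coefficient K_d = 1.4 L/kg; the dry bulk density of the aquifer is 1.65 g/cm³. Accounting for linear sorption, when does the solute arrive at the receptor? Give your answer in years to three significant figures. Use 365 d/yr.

K = 1.45e-5 m/s × 86400 s/d = 1.253 m/d
Specific discharge q = 1.253 × 0.0028 = 0.003508 m/d
v_s = q/n_e = 0.003508/0.13 = 0.02698 m/d
Retardation R = 1 + ρ_b·K_d/n = 1 + 1.65×1.4/0.13 = 18.77
Contaminant velocity v_c = v/R = 0.02698/18.77 = 0.001438 m/d
t = L/v_c = 33.7/0.001438 = 23440 d
   = 23440/365 = 64.2 yr

64.2 years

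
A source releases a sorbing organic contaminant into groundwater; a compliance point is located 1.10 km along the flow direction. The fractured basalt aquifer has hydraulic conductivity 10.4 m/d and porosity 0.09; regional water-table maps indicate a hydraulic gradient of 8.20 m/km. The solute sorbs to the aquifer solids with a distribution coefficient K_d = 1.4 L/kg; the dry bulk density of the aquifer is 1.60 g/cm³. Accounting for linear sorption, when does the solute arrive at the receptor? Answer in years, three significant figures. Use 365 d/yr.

Specific discharge q = 10.4 × 0.0082 = 0.08528 m/d
Average linear velocity = 0.08528 / 0.09 = 0.9476 m/d
Retardation R = 1 + ρ_b·K_d/n = 1 + 1.60×1.4/0.09 = 25.89
Contaminant velocity v_c = v/R = 0.9476/25.89 = 0.03660 m/d
L = 1.10 km = 1100 m
t = L/v_c = 1100/0.03660 = 30050 d
   = 30050/365 = 82.3 yr

82.3 years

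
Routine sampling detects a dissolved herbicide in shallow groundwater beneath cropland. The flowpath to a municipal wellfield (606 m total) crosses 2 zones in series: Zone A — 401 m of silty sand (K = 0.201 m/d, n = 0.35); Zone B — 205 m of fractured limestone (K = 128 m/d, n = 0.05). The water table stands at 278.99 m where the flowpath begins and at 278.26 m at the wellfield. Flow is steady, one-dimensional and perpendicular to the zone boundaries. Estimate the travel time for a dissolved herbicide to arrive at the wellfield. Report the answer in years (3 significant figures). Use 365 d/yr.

Total head drop ΔH = 278.99 − 278.26 = 0.73 m
Continuity: the same q passes through each zone, so ΔH = q·Σ(L_j/K_j) — the zones act as resistances in series.
Σ(L/K) = 401/0.201 + 205/128 = 1995 + 1.602 = 1997 d
q = ΔH / Σ(L/K) = 0.73 / 1997 = 3.656e-4 m/d (same in every zone)
Zone A: v = q/n = 3.656e-4/0.35 = 0.001045 m/d → t_A = 401/0.001045 = 383900 d
Zone B: v = q/n = 3.656e-4/0.05 = 0.007312 m/d → t_B = 205/0.007312 = 28030 d
Total t = 383900 + 28030 = 411900 d
   = 411900 / 365 = 1130 yr

1130 years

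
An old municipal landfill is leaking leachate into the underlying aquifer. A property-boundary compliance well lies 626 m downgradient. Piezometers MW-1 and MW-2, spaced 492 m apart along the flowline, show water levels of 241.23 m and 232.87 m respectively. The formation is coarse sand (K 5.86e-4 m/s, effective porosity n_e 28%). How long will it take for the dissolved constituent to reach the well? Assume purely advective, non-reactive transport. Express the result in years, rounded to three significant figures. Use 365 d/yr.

Hydraulic gradient i = (241.23 − 232.87) / 492 = 8.36 / 492 = 0.01699
K = 5.86e-4 m/s × 86400 s/d = 50.63 m/d
Specific discharge q = 50.63 × 0.01699 = 0.8603 m/d
v_s = q/n_e = 0.8603/0.28 = 3.073 m/d
t = L / v = 626 / 3.073 = 203.7 d
   = 203.7 / 365 = 0.558 yr

0.558 years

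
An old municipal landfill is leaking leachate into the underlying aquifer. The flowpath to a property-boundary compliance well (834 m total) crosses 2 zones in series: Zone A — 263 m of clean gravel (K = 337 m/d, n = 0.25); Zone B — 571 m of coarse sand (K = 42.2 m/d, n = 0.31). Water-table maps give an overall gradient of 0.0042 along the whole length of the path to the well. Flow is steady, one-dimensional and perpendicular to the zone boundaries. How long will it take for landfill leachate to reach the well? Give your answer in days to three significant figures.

992 days

Continuity: the same q passes through each zone, so ΔH = q·Σ(L_j/K_j) — the zones act as resistances in series.
Σ(L/K) = 263/337 + 571/42.2 = 0.7804 + 13.53 = 14.31 d
K_eq = L_total / Σ(L/K) = 834 / 14.31 = 58.28 m/d
q = K_eq · i = 58.28 × 0.0042 = 0.2448 m/d (same in every zone)
Zone A: v = q/n = 0.2448/0.25 = 0.9790 m/d → t_A = 263/0.9790 = 268.6 d
Zone B: v = q/n = 0.2448/0.31 = 0.7895 m/d → t_B = 571/0.7895 = 723.2 d
Total t = 268.6 + 723.2 = 991.8 d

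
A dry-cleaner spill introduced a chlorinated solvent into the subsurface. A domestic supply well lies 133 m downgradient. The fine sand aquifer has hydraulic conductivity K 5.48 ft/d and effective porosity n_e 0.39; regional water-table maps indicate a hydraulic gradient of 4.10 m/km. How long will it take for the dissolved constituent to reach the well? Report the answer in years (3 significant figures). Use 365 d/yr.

K = 5.48 ft/d × 0.3048 = 1.670 m/d
q = Ki = 1.670 × 0.0041 = 0.006848 m/d
Seepage velocity v = q / n = 0.006848 / 0.39 = 0.01756 m/d
t = L / v = 133 / 0.01756 = 7574 d
   = 7574 / 365 = 20.8 yr

20.8 years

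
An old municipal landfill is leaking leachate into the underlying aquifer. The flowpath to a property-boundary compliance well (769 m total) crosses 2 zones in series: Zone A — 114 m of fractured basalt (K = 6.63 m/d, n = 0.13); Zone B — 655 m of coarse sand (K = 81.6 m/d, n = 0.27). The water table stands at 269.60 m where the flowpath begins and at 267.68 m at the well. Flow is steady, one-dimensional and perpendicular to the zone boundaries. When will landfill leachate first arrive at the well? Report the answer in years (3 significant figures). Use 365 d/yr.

Total head drop ΔH = 269.60 − 267.68 = 1.92 m
Steady 1-D flow in series ⇒ the Darcy flux q is identical in every zone and the zone head losses add (resistances L/K in series).
Σ(L/K) = 114/6.63 + 655/81.6 = 17.19 + 8.027 = 25.22 d
q = ΔH / Σ(L/K) = 1.92 / 25.22 = 0.07613 m/d (same in every zone)
Zone A: v = q/n = 0.07613/0.13 = 0.5856 m/d → t_A = 114/0.5856 = 194.7 d
Zone B: v = q/n = 0.07613/0.27 = 0.2819 m/d → t_B = 655/0.2819 = 2323 d
Total t = 194.7 + 2323 = 2518 d
   = 2518 / 365 = 6.90 yr

6.90 years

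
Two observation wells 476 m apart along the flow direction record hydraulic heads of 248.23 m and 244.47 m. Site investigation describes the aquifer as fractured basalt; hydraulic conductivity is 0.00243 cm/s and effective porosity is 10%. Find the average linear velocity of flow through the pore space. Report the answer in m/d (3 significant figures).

Hydraulic gradient i = (248.23 − 244.47) / 476 = 3.76 / 476 = 0.007899
K = 0.00243 cm/s × 864 = 2.100 m/d
Specific discharge q = 2.100 × 0.007899 = 0.01658 m/d
Average linear velocity = 0.01658 / 0.10 = 0.1658 m/d

0.166 m/d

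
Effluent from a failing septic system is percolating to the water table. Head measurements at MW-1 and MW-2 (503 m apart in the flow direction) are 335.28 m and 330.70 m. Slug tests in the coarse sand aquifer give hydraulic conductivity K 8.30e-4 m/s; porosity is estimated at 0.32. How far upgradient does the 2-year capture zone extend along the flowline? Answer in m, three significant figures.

1490 m

Hydraulic gradient i = (335.28 − 330.70) / 503 = 4.58 / 503 = 0.009105
K = 8.30e-4 m/s × 86400 s/d = 71.71 m/d
q = Ki = 71.71 × 0.009105 = 0.6530 m/d
Seepage velocity v = q / n = 0.6530 / 0.32 = 2.041 m/d
T = 2 yr × 365 = 730 d
L = v × T = 2.041 × 730 = 1490 m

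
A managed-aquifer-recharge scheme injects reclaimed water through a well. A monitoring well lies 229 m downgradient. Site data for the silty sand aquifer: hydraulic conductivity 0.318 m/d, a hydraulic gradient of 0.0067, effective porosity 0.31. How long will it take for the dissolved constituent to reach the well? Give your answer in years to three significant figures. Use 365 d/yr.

91.3 years

q = Ki = 0.318 × 0.0067 = 0.002131 m/d
v_s = q/n_e = 0.002131/0.31 = 0.006873 m/d
t = L / v = 229 / 0.006873 = 33320 d
   = 33320 / 365 = 91.3 yr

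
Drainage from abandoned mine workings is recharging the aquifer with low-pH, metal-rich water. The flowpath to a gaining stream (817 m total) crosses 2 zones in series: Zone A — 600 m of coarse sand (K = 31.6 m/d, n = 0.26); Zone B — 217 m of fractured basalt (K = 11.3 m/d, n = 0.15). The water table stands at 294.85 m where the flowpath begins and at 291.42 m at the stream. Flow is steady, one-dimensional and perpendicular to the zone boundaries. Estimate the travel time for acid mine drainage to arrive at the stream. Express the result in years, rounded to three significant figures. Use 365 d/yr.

Total head drop ΔH = 294.85 − 291.42 = 3.43 m
Steady 1-D flow in series ⇒ the Darcy flux q is identical in every zone and the zone head losses add (resistances L/K in series).
Σ(L/K) = 600/31.6 + 217/11.3 = 18.99 + 19.20 = 38.19 d
q = ΔH / Σ(L/K) = 3.43 / 38.19 = 0.08981 m/d (same in every zone)
Zone A: v = q/n = 0.08981/0.26 = 0.3454 m/d → t_A = 600/0.3454 = 1737 d
Zone B: v = q/n = 0.08981/0.15 = 0.5987 m/d → t_B = 217/0.5987 = 362.4 d
Total t = 1737 + 362.4 = 2099 d
   = 2099 / 365 = 5.75 yr

5.75 years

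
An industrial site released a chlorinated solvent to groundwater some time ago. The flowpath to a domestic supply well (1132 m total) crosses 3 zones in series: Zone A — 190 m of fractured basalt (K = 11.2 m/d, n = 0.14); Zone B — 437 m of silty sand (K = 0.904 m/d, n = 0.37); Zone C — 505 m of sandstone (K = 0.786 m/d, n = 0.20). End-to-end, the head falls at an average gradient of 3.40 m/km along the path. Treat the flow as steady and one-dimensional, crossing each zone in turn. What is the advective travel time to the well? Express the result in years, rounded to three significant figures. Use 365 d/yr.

235 years

For zones in series the flux q is common to all zones; the equivalent conductivity is the harmonic (thickness-weighted) mean, K_eq = L_total / Σ(L_j/K_j).
Σ(L/K) = 190/11.2 + 437/0.904 + 505/0.786 = 16.96 + 483.4 + 642.5 = 1143 d
K_eq = L_total / Σ(L/K) = 1132 / 1143 = 0.9905 m/d
q = K_eq · i = 0.9905 × 0.0034 = 0.003368 m/d (same in every zone)
Zone A: v = q/n = 0.003368/0.14 = 0.02405 m/d → t_A = 190/0.02405 = 7899 d
Zone B: v = q/n = 0.003368/0.37 = 0.009102 m/d → t_B = 437/0.009102 = 48010 d
Zone C: v = q/n = 0.003368/0.20 = 0.01684 m/d → t_C = 505/0.01684 = 29990 d
Total t = 7899 + 48010 + 29990 = 85900 d
   = 85900 / 365 = 235 yr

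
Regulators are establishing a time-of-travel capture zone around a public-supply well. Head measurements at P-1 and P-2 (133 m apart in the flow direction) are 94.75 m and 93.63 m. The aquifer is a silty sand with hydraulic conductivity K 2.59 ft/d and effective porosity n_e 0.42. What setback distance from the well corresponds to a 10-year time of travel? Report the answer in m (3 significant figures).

Hydraulic gradient i = (94.75 − 93.63) / 133 = 1.12 / 133 = 0.008421
K = 2.59 ft/d × 0.3048 = 0.7894 m/d
q = Ki = 0.7894 × 0.008421 = 0.006648 m/d
v_s = q/n_e = 0.006648/0.42 = 0.01583 m/d
T = 10 yr × 365 = 3650 d
L = v × T = 0.01583 × 3650 = 57.77 m

57.8 m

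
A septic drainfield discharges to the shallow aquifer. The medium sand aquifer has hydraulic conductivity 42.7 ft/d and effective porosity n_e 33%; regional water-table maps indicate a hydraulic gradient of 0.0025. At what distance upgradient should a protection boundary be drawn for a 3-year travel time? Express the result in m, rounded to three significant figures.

K = 42.7 ft/d × 0.3048 = 13.01 m/d
Darcy flux q = K·i = 13.01 × 0.0025 = 0.03254 m/d
v = Ki/n = 13.01·0.0025/0.33 = 0.09860 m/d
T = 3 yr × 365 = 1095 d
L = v × T = 0.09860 × 1095 = 108.0 m

108 m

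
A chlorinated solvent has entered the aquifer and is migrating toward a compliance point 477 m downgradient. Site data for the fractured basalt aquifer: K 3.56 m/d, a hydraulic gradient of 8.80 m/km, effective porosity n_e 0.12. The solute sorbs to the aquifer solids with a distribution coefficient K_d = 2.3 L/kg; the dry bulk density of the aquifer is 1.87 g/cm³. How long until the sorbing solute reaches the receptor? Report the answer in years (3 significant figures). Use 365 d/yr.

184 years

Specific discharge q = 3.56 × 0.0088 = 0.03133 m/d
Average linear velocity = 0.03133 / 0.12 = 0.2611 m/d
Retardation R = 1 + ρ_b·K_d/n = 1 + 1.87×2.3/0.12 = 36.84
Contaminant velocity v_c = v/R = 0.2611/36.84 = 0.007086 m/d
t = L/v_c = 477/0.007086 = 67310 d
   = 67310/365 = 184 yr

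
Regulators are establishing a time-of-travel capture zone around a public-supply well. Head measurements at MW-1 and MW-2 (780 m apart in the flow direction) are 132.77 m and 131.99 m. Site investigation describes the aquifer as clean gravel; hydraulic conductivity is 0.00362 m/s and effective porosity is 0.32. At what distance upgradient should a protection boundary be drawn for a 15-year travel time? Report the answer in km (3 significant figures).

Hydraulic gradient i = (132.77 − 131.99) / 780 = 0.78 / 780 = 0.001000
K = 0.00362 m/s × 86400 s/d = 312.8 m/d
Darcy flux q = K·i = 312.8 × 0.001000 = 0.3128 m/d
v = Ki/n = 312.8·0.001000/0.32 = 0.9774 m/d
T = 15 yr × 365 = 5475 d
L = v × T = 0.9774 × 5475 = 5351 m
   = 5.35 km

5.35 km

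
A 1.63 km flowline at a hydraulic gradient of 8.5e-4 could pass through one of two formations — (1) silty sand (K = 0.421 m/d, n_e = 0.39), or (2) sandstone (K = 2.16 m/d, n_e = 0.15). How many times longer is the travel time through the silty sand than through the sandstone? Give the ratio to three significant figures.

13.3

Unit 1 (silty sand): v = 0.421×8.5e-4/0.39 = 9.176e-4 m/d, t = 1630/9.176e-4 = 1.776e6 d
Unit 2 (sandstone): v = 2.16×8.5e-4/0.15 = 0.01224 m/d, t = 1630/0.01224 = 133200 d
t(silty sand) / t(sandstone) = 1.776e6/133200 = 13.3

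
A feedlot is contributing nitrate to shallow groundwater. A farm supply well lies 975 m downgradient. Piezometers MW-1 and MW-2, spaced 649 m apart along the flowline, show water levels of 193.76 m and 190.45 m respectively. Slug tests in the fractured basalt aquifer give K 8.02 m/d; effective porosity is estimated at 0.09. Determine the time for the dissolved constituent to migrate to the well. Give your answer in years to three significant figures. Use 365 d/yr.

Hydraulic gradient i = (193.76 − 190.45) / 649 = 3.31 / 649 = 0.005100
Darcy flux q = K·i = 8.02 × 0.005100 = 0.04090 m/d
Average linear velocity = 0.04090 / 0.09 = 0.4545 m/d
t = L / v = 975 / 0.4545 = 2145 d
   = 2145 / 365 = 5.88 yr

5.88 years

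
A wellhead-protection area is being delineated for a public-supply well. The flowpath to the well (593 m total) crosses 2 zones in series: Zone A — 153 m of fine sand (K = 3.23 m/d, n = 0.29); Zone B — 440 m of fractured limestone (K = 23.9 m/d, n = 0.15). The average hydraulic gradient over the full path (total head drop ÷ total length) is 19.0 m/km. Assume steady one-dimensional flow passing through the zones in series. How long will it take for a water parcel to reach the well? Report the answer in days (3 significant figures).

644 days

For zones in series the flux q is common to all zones; the equivalent conductivity is the harmonic (thickness-weighted) mean, K_eq = L_total / Σ(L_j/K_j).
Σ(L/K) = 153/3.23 + 440/23.9 = 47.37 + 18.41 = 65.78 d
K_eq = L_total / Σ(L/K) = 593 / 65.78 = 9.015 m/d
q = K_eq · i = 9.015 × 0.019 = 0.1713 m/d (same in every zone)
Zone A: v = q/n = 0.1713/0.29 = 0.5906 m/d → t_A = 153/0.5906 = 259.0 d
Zone B: v = q/n = 0.1713/0.15 = 1.142 m/d → t_B = 440/1.142 = 385.3 d
Total t = 259.0 + 385.3 = 644.4 d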